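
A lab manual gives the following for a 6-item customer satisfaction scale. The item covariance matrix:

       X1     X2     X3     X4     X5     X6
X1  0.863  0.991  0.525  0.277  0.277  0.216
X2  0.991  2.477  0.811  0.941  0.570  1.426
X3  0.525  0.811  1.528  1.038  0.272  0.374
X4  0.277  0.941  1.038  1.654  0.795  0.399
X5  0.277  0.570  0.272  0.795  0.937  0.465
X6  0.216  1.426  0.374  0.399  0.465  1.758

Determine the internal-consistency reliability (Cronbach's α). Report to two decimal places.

Cronbach's α = 0.80

ΣVar(i) = 0.863 + 2.477 + 1.528 + 1.654 + 0.937 + 1.758 = 9.217
Σ_{i<j} σ_ij = 9.377
σ²_total = 9.217 + 2 × 9.377 = 27.971
α = (k/(k−1))·(1 − ΣVar(i)/σ²_total) = (6/5)·(1 − 9.217/27.971) = 0.80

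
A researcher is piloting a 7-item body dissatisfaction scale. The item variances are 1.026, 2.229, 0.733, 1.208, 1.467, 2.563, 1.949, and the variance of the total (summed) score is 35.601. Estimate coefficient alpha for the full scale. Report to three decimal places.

sum of item variances = 1.026 + 2.229 + 0.733 + 1.208 + 1.467 + 2.563 + 1.949 = 11.175
α = (k/(k−1))·(1 − sum of item variances/Var(T)) = (7/6)·(1 − 11.175/35.601) = 0.800

α = 0.800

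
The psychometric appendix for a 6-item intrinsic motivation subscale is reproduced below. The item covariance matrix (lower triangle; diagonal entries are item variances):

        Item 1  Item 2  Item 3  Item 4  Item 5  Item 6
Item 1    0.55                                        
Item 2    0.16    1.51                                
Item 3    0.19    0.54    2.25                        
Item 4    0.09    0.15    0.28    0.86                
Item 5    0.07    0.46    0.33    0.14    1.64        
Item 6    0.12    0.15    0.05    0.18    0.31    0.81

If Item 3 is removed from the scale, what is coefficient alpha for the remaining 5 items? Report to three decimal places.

α = 0.507

Remaining items: Item 1, Item 2, Item 4, Item 5, Item 6 (k = 5).
ΣVar(i) = 0.55 + 1.51 + 0.86 + 1.64 + 0.81 = 5.37
Var(T) = 5.37 + 2 × 1.83 = 9.03
α (item deleted) = (5/4)·(1 − 5.37/9.03) = 0.507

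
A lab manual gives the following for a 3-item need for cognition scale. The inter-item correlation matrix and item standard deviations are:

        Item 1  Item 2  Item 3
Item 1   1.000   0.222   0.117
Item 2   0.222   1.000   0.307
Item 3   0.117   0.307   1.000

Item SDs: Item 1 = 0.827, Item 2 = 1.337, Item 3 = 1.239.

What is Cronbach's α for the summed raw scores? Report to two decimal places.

Σσ²ᵢ = 0.827² + 1.337² + 1.239² = 4.0066
Covariances σ_ij = r_ij · s_i · s_j:
  σ(Item 1,Item 2) = 0.222 × 0.827 × 1.337 = 0.2455
  σ(Item 1,Item 3) = 0.117 × 0.827 × 1.239 = 0.1199
  σ(Item 2,Item 3) = 0.307 × 1.337 × 1.239 = 0.5086
σ²_T = Σσ²ᵢ + 2·Σσ_ij = 4.0066 + 2 × 0.8740 = 5.7546
α = (3/2)·(1 − 4.0066/5.7546) = 0.46

α = 0.46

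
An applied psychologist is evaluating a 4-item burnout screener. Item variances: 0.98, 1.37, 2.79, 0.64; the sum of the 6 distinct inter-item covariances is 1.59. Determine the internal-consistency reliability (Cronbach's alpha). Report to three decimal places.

Σσ²ᵢ = 0.98 + 1.37 + 2.79 + 0.64 = 5.78
Sum of distinct covariances = 1.59
Var(T) = Σσ²ᵢ + 2·Σcov = 5.78 + 2 × 1.59 = 8.96
α = (4/3)·(1 − 5.78/8.96) = 0.473

α = 0.473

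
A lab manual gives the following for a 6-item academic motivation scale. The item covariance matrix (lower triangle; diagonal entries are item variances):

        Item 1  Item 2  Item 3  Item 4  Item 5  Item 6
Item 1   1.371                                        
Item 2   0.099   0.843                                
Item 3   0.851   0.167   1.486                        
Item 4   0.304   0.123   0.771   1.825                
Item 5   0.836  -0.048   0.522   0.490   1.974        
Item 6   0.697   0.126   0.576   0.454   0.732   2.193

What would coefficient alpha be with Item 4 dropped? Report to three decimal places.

Remaining items: Item 1, Item 2, Item 3, Item 5, Item 6 (k = 5).
ΣVar(i) = 1.371 + 0.843 + 1.486 + 1.974 + 2.193 = 7.867
Var(T) = 7.867 + 2 × 4.558 = 16.983
α (item deleted) = (5/4)·(1 − 7.867/16.983) = 0.671

α = 0.671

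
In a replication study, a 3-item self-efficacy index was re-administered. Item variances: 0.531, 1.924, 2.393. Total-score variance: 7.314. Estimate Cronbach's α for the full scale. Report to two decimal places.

Cronbach's α = 0.51

Σσᵢ² = 0.531 + 1.924 + 2.393 = 4.848
α = (k/(k−1))·(1 − Σσᵢ²/σ²_T) = (3/2)·(1 − 4.848/7.314) = 0.51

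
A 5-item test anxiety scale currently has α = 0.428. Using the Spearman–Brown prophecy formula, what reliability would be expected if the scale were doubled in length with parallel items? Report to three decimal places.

Length factor m = 2
α' = m·α / (1 + (m−1)·α)
   = 2 × 0.428 / (1 + (2 − 1) × 0.428)
   = 0.8560 / 1.4280 = 0.599

predicted reliability = 0.599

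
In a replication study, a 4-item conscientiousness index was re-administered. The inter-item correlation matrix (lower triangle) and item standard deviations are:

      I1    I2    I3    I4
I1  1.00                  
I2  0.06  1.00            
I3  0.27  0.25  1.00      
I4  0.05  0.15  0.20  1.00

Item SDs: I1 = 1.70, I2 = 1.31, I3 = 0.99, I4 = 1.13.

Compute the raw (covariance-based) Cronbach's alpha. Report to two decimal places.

Σσ²ᵢ = 1.70² + 1.31² + 0.99² + 1.13² = 6.8631
Covariances σ_ij = r_ij · s_i · s_j:
  σ(I1,I2) = 0.06 × 1.70 × 1.31 = 0.1336
  σ(I1,I3) = 0.27 × 1.70 × 0.99 = 0.4544
  σ(I1,I4) = 0.05 × 1.70 × 1.13 = 0.0960
  σ(I2,I3) = 0.25 × 1.31 × 0.99 = 0.3242
  σ(I2,I4) = 0.15 × 1.31 × 1.13 = 0.2220
  σ(I3,I4) = 0.20 × 0.99 × 1.13 = 0.2237
σ²_T = Σσ²ᵢ + 2·Σσ_ij = 6.8631 + 2 × 1.4539 = 9.7709
α = (4/3)·(1 − 6.8631/9.7709) = 0.40

α = 0.40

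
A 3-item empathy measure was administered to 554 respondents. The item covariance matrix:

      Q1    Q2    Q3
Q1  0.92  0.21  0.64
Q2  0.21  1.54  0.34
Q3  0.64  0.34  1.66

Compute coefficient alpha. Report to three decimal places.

sum of item variances = 0.92 + 1.54 + 1.66 = 4.12
Sum of off-diagonal covariances = 1.19
Var(T) = 4.12 + 2 × 1.19 = 6.50
α = (k/(k−1))·(1 − sum of item variances/Var(T)) = (3/2)·(1 − 4.12/6.50) = 0.549

α = 0.549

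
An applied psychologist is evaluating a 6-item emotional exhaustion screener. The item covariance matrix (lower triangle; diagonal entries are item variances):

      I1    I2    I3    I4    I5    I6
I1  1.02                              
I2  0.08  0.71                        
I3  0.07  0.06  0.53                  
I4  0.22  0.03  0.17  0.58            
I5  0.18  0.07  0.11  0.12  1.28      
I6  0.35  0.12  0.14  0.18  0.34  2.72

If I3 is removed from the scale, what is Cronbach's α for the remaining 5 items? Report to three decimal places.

α = 0.436

Remaining items: I1, I2, I4, I5, I6 (k = 5).
ΣVar(i) = 1.02 + 0.71 + 0.58 + 1.28 + 2.72 = 6.31
total variance = 6.31 + 2 × 1.69 = 9.69
α (item deleted) = (5/4)·(1 − 6.31/9.69) = 0.436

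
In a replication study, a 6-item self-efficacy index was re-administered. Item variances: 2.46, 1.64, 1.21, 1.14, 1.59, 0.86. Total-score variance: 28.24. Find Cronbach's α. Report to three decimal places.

α = 0.822

Σσ²ᵢ = 2.46 + 1.64 + 1.21 + 1.14 + 1.59 + 0.86 = 8.90
α = (k/(k−1))·(1 − Σσ²ᵢ/σ²_T) = (6/5)·(1 − 8.90/28.24) = 0.822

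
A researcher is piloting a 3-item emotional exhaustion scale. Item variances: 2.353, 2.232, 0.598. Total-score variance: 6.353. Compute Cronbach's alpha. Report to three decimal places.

Σσ²ᵢ = 2.353 + 2.232 + 0.598 = 5.183
α = (k/(k−1))·(1 − Σσ²ᵢ/σ²_T) = (3/2)·(1 − 5.183/6.353) = 0.276

α = 0.276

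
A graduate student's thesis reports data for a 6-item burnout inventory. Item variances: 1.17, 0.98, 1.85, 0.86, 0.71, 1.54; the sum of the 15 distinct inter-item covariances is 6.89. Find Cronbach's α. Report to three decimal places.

Σσ²ᵢ = 1.17 + 0.98 + 1.85 + 0.86 + 0.71 + 1.54 = 7.11
Sum of distinct covariances = 6.89
σ²_T = Σσ²ᵢ + 2·Σcov = 7.11 + 2 × 6.89 = 20.89
α = (6/5)·(1 − 7.11/20.89) = 0.792

Cronbach's α = 0.792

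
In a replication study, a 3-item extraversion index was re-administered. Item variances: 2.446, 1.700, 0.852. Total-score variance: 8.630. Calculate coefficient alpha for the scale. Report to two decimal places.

Σσᵢ² = 2.446 + 1.700 + 0.852 = 4.998
α = (k/(k−1))·(1 − Σσᵢ²/σ²_T) = (3/2)·(1 − 4.998/8.630) = 0.63

coefficient alpha = 0.63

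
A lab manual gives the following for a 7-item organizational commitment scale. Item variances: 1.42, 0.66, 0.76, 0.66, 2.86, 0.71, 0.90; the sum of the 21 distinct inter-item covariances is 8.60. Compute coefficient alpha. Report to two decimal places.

Σσᵢ² = 1.42 + 0.66 + 0.76 + 0.66 + 2.86 + 0.71 + 0.90 = 7.97
Sum of distinct covariances = 8.60
Var(T) = Σσᵢ² + 2·Σcov = 7.97 + 2 × 8.60 = 25.17
α = (7/6)·(1 − 7.97/25.17) = 0.80

coefficient alpha = 0.80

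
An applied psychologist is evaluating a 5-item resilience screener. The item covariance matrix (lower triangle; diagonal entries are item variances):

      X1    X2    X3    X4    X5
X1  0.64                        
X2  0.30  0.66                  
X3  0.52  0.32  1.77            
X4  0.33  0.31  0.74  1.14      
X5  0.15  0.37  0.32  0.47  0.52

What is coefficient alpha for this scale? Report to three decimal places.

α = 0.773

sum of item variances = 0.64 + 0.66 + 1.77 + 1.14 + 0.52 = 4.73
Sum of off-diagonal covariances = 3.83
σ²_total = 4.73 + 2 × 3.83 = 12.39
α = (k/(k−1))·(1 − sum of item variances/σ²_total) = (5/4)·(1 − 4.73/12.39) = 0.773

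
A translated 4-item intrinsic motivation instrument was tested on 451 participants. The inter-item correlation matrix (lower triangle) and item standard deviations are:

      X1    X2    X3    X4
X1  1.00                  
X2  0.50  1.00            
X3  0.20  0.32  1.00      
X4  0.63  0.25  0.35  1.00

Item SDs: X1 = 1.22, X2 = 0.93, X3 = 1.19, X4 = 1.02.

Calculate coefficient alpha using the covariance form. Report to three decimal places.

coefficient alpha = 0.700

Σσ²ᵢ = 1.22² + 0.93² + 1.19² + 1.02² = 4.8098
Covariances σ_ij = r_ij · s_i · s_j:
  σ(X1,X2) = 0.50 × 1.22 × 0.93 = 0.5673
  σ(X1,X3) = 0.20 × 1.22 × 1.19 = 0.2904
  σ(X1,X4) = 0.63 × 1.22 × 1.02 = 0.7840
  σ(X2,X3) = 0.32 × 0.93 × 1.19 = 0.3541
  σ(X2,X4) = 0.25 × 0.93 × 1.02 = 0.2372
  σ(X3,X4) = 0.35 × 1.19 × 1.02 = 0.4248
σ²_T = Σσ²ᵢ + 2·Σσ_ij = 4.8098 + 2 × 2.6578 = 10.1254
α = (4/3)·(1 − 4.8098/10.1254) = 0.700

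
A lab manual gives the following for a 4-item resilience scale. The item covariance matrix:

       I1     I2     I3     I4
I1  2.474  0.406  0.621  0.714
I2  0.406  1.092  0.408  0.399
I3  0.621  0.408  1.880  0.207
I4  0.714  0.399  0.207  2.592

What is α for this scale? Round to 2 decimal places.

Σσ²ᵢ = 2.474 + 1.092 + 1.880 + 2.592 = 8.038
Σ_{i<j} σ_ij = 2.755
total variance = 8.038 + 2 × 2.755 = 13.548
α = (k/(k−1))·(1 − Σσ²ᵢ/total variance) = (4/3)·(1 − 8.038/13.548) = 0.54

α = 0.54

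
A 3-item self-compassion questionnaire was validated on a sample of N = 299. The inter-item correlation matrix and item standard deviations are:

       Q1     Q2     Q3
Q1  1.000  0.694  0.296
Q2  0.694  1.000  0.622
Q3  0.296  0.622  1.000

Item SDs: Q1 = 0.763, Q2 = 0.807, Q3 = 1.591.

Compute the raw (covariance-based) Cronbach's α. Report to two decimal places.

α = 0.69

Σσ²ᵢ = 0.763² + 0.807² + 1.591² = 3.7647
Covariances σ_ij = r_ij · s_i · s_j:
  σ(Q1,Q2) = 0.694 × 0.763 × 0.807 = 0.4273
  σ(Q1,Q3) = 0.296 × 0.763 × 1.591 = 0.3593
  σ(Q2,Q3) = 0.622 × 0.807 × 1.591 = 0.7986
σ²_T = Σσ²ᵢ + 2·Σσ_ij = 3.7647 + 2 × 1.5852 = 6.9351
α = (3/2)·(1 − 3.7647/6.9351) = 0.69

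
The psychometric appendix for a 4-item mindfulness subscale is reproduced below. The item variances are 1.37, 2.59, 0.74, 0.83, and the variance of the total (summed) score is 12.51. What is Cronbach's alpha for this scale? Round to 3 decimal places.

ΣVar(i) = 1.37 + 2.59 + 0.74 + 0.83 = 5.53
α = (k/(k−1))·(1 − ΣVar(i)/σ²_T) = (4/3)·(1 − 5.53/12.51) = 0.744

α = 0.744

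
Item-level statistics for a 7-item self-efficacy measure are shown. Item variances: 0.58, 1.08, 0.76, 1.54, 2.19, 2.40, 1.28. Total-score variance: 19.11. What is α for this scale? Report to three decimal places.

Σσ²ᵢ = 0.58 + 1.08 + 0.76 + 1.54 + 2.19 + 2.40 + 1.28 = 9.83
α = (k/(k−1))·(1 − Σσ²ᵢ/σ²_T) = (7/6)·(1 − 9.83/19.11) = 0.567

α = 0.567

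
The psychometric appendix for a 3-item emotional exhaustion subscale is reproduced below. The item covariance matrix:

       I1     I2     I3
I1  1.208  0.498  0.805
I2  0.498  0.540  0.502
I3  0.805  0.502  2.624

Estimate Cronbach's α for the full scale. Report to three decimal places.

Cronbach's α = 0.678

sum of item variances = 1.208 + 0.540 + 2.624 = 4.372
Σ_{i<j} σ_ij = 1.805
σ²_T = 4.372 + 2 × 1.805 = 7.982
α = (k/(k−1))·(1 − sum of item variances/σ²_T) = (3/2)·(1 − 4.372/7.982) = 0.678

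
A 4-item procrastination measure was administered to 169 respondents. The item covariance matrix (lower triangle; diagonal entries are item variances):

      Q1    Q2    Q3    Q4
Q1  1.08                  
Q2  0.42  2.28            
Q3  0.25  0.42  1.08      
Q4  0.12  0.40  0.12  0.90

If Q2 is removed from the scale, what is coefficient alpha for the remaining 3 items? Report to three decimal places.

Remaining items: Q1, Q3, Q4 (k = 3).
Σσ²ᵢ = 1.08 + 1.08 + 0.90 = 3.06
total variance = 3.06 + 2 × 0.49 = 4.04
α (item deleted) = (3/2)·(1 − 3.06/4.04) = 0.364

α = 0.364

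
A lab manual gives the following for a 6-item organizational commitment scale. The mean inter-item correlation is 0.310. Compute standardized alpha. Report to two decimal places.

standardized alpha = 0.73

Standardized α = k·r̄ / (1 + (k−1)·r̄) = 6 × 0.310 / (1 + 5 × 0.310)
  = 1.8600 / 2.5500 = 0.73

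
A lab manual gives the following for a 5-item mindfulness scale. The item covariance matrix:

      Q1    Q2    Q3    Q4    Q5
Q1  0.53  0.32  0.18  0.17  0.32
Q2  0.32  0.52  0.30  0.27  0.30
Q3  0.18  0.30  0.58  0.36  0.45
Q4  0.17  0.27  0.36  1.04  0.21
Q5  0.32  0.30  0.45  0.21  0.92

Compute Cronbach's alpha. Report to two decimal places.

Cronbach's alpha = 0.77

sum of item variances = 0.53 + 0.52 + 0.58 + 1.04 + 0.92 = 3.59
Σ_{i<j} σ_ij = 2.88
Var(T) = 3.59 + 2 × 2.88 = 9.35
α = (k/(k−1))·(1 − sum of item variances/Var(T)) = (5/4)·(1 − 3.59/9.35) = 0.77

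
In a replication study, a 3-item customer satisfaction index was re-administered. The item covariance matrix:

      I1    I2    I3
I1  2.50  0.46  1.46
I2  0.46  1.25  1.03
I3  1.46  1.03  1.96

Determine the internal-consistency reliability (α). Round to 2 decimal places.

sum of item variances = 2.50 + 1.25 + 1.96 = 5.71
Sum of the distinct covariances = 2.95
Var(T) = 5.71 + 2 × 2.95 = 11.61
α = (k/(k−1))·(1 − sum of item variances/Var(T)) = (3/2)·(1 − 5.71/11.61) = 0.76

α = 0.76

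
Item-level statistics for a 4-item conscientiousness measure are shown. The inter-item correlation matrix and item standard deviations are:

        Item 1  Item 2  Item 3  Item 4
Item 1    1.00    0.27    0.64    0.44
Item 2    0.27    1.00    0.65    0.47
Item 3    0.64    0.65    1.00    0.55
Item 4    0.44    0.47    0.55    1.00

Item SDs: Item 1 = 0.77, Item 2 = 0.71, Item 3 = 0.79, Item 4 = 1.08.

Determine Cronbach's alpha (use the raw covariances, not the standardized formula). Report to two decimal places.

Σσ²ᵢ = 0.77² + 0.71² + 0.79² + 1.08² = 2.8875
Covariances σ_ij = r_ij · s_i · s_j:
  σ(Item 1,Item 2) = 0.27 × 0.77 × 0.71 = 0.1476
  σ(Item 1,Item 3) = 0.64 × 0.77 × 0.79 = 0.3893
  σ(Item 1,Item 4) = 0.44 × 0.77 × 1.08 = 0.3659
  σ(Item 2,Item 3) = 0.65 × 0.71 × 0.79 = 0.3646
  σ(Item 2,Item 4) = 0.47 × 0.71 × 1.08 = 0.3604
  σ(Item 3,Item 4) = 0.55 × 0.79 × 1.08 = 0.4693
σ²_T = Σσ²ᵢ + 2·Σσ_ij = 2.8875 + 2 × 2.0971 = 7.0817
α = (4/3)·(1 − 2.8875/7.0817) = 0.79

α = 0.79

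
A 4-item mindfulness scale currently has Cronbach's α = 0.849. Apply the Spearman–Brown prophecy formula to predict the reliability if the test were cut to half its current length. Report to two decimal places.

Length factor m = 1/2
α' = m·α / (1 − (1−m)·α)
   = 1/2 × 0.849 / (1 − (1 − 1/2) × 0.849)
   = 0.4245 / 0.5755 = 0.74

predicted reliability = 0.74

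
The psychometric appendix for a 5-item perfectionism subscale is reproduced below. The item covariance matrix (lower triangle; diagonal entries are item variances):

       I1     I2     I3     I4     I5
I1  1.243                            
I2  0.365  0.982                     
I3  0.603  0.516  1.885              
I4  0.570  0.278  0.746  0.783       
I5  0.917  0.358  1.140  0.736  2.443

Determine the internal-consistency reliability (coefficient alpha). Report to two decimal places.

coefficient alpha = 0.79

ΣVar(i) = 1.243 + 0.982 + 1.885 + 0.783 + 2.443 = 7.336
Sum of the distinct covariances = 6.229
σ²_total = 7.336 + 2 × 6.229 = 19.794
α = (k/(k−1))·(1 − ΣVar(i)/σ²_total) = (5/4)·(1 − 7.336/19.794) = 0.79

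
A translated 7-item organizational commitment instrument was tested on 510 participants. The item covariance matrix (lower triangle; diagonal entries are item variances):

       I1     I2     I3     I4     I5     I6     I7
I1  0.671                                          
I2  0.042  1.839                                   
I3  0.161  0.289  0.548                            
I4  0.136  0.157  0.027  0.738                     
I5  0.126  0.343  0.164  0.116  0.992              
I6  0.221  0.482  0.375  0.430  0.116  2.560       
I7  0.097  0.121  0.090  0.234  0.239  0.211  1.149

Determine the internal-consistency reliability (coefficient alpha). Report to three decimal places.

α = 0.578

Σσ²ᵢ = 0.671 + 1.839 + 0.548 + 0.738 + 0.992 + 2.560 + 1.149 = 8.497
Σ_{i<j} σ_ij = 4.177
σ²_T = 8.497 + 2 × 4.177 = 16.851
α = (k/(k−1))·(1 − Σσ²ᵢ/σ²_T) = (7/6)·(1 − 8.497/16.851) = 0.578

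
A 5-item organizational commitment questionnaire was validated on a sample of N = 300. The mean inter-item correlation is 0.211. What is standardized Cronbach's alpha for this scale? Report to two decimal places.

Standardized α = k·r̄ / (1 + (k−1)·r̄) = 5 × 0.211 / (1 + 4 × 0.211)
  = 1.0550 / 1.8440 = 0.57

α = 0.57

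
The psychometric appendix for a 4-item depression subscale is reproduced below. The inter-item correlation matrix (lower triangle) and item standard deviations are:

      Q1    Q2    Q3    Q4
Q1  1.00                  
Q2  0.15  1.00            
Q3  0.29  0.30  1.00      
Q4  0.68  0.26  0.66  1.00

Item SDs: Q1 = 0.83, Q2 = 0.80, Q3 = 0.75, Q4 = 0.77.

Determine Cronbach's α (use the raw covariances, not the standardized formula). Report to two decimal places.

Cronbach's α = 0.71

Σσ²ᵢ = 0.83² + 0.80² + 0.75² + 0.77² = 2.4843
Covariances σ_ij = r_ij · s_i · s_j:
  σ(Q1,Q2) = 0.15 × 0.83 × 0.80 = 0.0996
  σ(Q1,Q3) = 0.29 × 0.83 × 0.75 = 0.1805
  σ(Q1,Q4) = 0.68 × 0.83 × 0.77 = 0.4346
  σ(Q2,Q3) = 0.30 × 0.80 × 0.75 = 0.1800
  σ(Q2,Q4) = 0.26 × 0.80 × 0.77 = 0.1602
  σ(Q3,Q4) = 0.66 × 0.75 × 0.77 = 0.3811
σ²_T = Σσ²ᵢ + 2·Σσ_ij = 2.4843 + 2 × 1.4360 = 5.3563
α = (4/3)·(1 − 2.4843/5.3563) = 0.71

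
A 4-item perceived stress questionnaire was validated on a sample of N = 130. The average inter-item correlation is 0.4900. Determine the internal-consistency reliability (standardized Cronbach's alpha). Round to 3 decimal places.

Standardized α = k·r̄ / (1 + (k−1)·r̄) = 4 × 0.4900 / (1 + 3 × 0.4900)
  = 1.9600 / 2.4700 = 0.794

α = 0.794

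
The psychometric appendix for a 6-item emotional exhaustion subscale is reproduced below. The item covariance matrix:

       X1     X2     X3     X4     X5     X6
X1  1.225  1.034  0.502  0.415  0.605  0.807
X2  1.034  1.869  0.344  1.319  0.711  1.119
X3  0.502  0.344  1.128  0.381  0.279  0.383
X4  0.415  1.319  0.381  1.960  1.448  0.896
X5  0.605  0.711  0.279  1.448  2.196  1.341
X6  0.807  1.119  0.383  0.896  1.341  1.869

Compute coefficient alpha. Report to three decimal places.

α = 0.832

sum of item variances = 1.225 + 1.869 + 1.128 + 1.960 + 2.196 + 1.869 = 10.247
Sum of off-diagonal covariances = 11.584
total variance = 10.247 + 2 × 11.584 = 33.415
α = (k/(k−1))·(1 − sum of item variances/total variance) = (6/5)·(1 − 10.247/33.415) = 0.832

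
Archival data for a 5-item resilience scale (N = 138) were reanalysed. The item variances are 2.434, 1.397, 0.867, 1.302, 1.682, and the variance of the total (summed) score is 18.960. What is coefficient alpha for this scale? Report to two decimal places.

Σσᵢ² = 2.434 + 1.397 + 0.867 + 1.302 + 1.682 = 7.682
α = (k/(k−1))·(1 − Σσᵢ²/total variance) = (5/4)·(1 − 7.682/18.960) = 0.74

α = 0.74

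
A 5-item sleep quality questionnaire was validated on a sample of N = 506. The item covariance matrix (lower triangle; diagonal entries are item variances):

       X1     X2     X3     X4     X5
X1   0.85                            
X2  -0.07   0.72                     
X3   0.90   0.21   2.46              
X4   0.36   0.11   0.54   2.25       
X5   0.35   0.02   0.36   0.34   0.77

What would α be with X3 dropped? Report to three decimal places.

Remaining items: X1, X2, X4, X5 (k = 4).
ΣVar(i) = 0.85 + 0.72 + 2.25 + 0.77 = 4.59
Var(T) = 4.59 + 2 × 1.11 = 6.81
α (item deleted) = (4/3)·(1 − 4.59/6.81) = 0.435

α = 0.435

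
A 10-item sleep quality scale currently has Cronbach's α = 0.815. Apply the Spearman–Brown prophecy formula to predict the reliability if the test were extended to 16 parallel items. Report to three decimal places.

predicted reliability = 0.876

Length factor m = 16/10 = 1.6000
α' = m·α / (1 + (m−1)·α)
   = 16/10 × 0.815 / (1 + (16/10 − 1) × 0.815)
   = 1.3040 / 1.4890 = 0.876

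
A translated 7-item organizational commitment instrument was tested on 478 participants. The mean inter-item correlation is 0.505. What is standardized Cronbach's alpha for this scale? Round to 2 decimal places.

Standardized α = k·r̄ / (1 + (k−1)·r̄) = 7 × 0.505 / (1 + 6 × 0.505)
  = 3.5350 / 4.0300 = 0.88

α = 0.88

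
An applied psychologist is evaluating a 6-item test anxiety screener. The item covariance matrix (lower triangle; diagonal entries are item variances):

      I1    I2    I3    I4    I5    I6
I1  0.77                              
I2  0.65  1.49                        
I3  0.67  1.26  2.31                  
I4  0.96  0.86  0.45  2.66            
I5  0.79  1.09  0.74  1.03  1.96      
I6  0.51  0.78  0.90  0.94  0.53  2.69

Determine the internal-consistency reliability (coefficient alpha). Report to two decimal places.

Σσᵢ² = 0.77 + 1.49 + 2.31 + 2.66 + 1.96 + 2.69 = 11.88
Σ_{i<j} σ_ij = 12.16
total variance = 11.88 + 2 × 12.16 = 36.20
α = (k/(k−1))·(1 − Σσᵢ²/total variance) = (6/5)·(1 − 11.88/36.20) = 0.81

α = 0.81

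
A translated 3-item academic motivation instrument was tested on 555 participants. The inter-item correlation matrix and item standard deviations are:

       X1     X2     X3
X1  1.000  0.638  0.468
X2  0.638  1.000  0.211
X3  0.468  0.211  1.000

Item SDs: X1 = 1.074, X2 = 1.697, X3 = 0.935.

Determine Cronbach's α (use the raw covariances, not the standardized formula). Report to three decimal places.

α = 0.668

Σσ²ᵢ = 1.074² + 1.697² + 0.935² = 4.9075
Covariances σ_ij = r_ij · s_i · s_j:
  σ(X1,X2) = 0.638 × 1.074 × 1.697 = 1.1628
  σ(X1,X3) = 0.468 × 1.074 × 0.935 = 0.4700
  σ(X2,X3) = 0.211 × 1.697 × 0.935 = 0.3348
σ²_T = Σσ²ᵢ + 2·Σσ_ij = 4.9075 + 2 × 1.9676 = 8.8427
α = (3/2)·(1 − 4.9075/8.8427) = 0.668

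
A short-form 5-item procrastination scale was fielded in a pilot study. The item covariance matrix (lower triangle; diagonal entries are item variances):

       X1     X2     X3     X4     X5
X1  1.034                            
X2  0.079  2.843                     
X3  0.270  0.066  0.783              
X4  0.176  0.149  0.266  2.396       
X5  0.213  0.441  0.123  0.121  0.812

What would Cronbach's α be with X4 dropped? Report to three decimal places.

Remaining items: X1, X2, X3, X5 (k = 4).
Σσ²ᵢ = 1.034 + 2.843 + 0.783 + 0.812 = 5.472
total variance = 5.472 + 2 × 1.192 = 7.856
α (item deleted) = (4/3)·(1 − 5.472/7.856) = 0.405

α = 0.405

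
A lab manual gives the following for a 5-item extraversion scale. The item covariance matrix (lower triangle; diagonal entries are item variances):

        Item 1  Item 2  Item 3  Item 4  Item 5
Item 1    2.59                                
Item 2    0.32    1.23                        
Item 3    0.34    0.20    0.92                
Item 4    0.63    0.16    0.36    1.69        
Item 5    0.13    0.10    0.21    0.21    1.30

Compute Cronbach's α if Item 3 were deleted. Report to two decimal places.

α = 0.42

Remaining items: Item 1, Item 2, Item 4, Item 5 (k = 4).
Σσᵢ² = 2.59 + 1.23 + 1.69 + 1.30 = 6.81
Var(T) = 6.81 + 2 × 1.55 = 9.91
α (item deleted) = (4/3)·(1 − 6.81/9.91) = 0.42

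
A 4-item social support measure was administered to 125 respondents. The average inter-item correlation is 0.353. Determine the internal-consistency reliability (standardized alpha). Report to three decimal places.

Standardized α = k·r̄ / (1 + (k−1)·r̄) = 4 × 0.353 / (1 + 3 × 0.353)
  = 1.4120 / 2.0590 = 0.686

standardized alpha = 0.686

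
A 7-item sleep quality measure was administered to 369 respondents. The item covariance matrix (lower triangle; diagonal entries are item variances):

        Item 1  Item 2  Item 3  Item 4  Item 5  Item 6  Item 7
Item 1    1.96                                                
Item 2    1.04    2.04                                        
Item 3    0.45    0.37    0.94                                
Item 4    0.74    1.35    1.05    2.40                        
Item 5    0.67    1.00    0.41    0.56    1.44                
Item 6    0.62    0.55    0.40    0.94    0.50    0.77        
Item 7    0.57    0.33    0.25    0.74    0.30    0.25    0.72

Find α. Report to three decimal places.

ΣVar(i) = 1.96 + 2.04 + 0.94 + 2.40 + 1.44 + 0.77 + 0.72 = 10.27
Sum of off-diagonal covariances = 13.09
Var(T) = 10.27 + 2 × 13.09 = 36.45
α = (k/(k−1))·(1 − ΣVar(i)/Var(T)) = (7/6)·(1 − 10.27/36.45) = 0.838

α = 0.838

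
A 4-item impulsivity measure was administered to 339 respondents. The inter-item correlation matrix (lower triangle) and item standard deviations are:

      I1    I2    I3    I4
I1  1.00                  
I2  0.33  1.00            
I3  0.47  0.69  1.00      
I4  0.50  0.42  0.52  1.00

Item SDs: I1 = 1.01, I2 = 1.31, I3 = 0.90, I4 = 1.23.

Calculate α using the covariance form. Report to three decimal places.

α = 0.779

Σσ²ᵢ = 1.01² + 1.31² + 0.90² + 1.23² = 5.0591
Covariances σ_ij = r_ij · s_i · s_j:
  σ(I1,I2) = 0.33 × 1.01 × 1.31 = 0.4366
  σ(I1,I3) = 0.47 × 1.01 × 0.90 = 0.4272
  σ(I1,I4) = 0.50 × 1.01 × 1.23 = 0.6211
  σ(I2,I3) = 0.69 × 1.31 × 0.90 = 0.8135
  σ(I2,I4) = 0.42 × 1.31 × 1.23 = 0.6767
  σ(I3,I4) = 0.52 × 0.90 × 1.23 = 0.5756
σ²_T = Σσ²ᵢ + 2·Σσ_ij = 5.0591 + 2 × 3.5507 = 12.1605
α = (4/3)·(1 − 5.0591/12.1605) = 0.779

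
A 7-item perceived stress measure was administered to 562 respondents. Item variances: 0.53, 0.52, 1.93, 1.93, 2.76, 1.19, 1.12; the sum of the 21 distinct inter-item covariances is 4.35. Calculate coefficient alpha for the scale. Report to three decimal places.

Σσ²ᵢ = 0.53 + 0.52 + 1.93 + 1.93 + 2.76 + 1.19 + 1.12 = 9.98
Sum of distinct covariances = 4.35
Var(T) = Σσ²ᵢ + 2·Σcov = 9.98 + 2 × 4.35 = 18.68
α = (7/6)·(1 − 9.98/18.68) = 0.543

α = 0.543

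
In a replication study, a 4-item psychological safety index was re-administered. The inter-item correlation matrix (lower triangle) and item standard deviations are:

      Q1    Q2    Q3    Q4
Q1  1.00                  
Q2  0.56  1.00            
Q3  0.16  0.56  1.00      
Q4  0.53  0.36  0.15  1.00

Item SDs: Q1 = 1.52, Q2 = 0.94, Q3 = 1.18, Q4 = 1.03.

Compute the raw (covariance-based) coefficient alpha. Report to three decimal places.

Σσ²ᵢ = 1.52² + 0.94² + 1.18² + 1.03² = 5.6473
Covariances σ_ij = r_ij · s_i · s_j:
  σ(Q1,Q2) = 0.56 × 1.52 × 0.94 = 0.8001
  σ(Q1,Q3) = 0.16 × 1.52 × 1.18 = 0.2870
  σ(Q1,Q4) = 0.53 × 1.52 × 1.03 = 0.8298
  σ(Q2,Q3) = 0.56 × 0.94 × 1.18 = 0.6212
  σ(Q2,Q4) = 0.36 × 0.94 × 1.03 = 0.3486
  σ(Q3,Q4) = 0.15 × 1.18 × 1.03 = 0.1823
σ²_T = Σσ²ᵢ + 2·Σσ_ij = 5.6473 + 2 × 3.0690 = 11.7853
α = (4/3)·(1 − 5.6473/11.7853) = 0.694

coefficient alpha = 0.694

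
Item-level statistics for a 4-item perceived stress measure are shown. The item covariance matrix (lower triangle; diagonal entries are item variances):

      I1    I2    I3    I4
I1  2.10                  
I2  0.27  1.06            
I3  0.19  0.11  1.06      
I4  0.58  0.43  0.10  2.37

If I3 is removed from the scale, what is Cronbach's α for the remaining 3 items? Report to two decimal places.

Remaining items: I1, I2, I4 (k = 3).
Σσ²ᵢ = 2.10 + 1.06 + 2.37 = 5.53
σ²_total = 5.53 + 2 × 1.28 = 8.09
α (item deleted) = (3/2)·(1 − 5.53/8.09) = 0.47

α = 0.47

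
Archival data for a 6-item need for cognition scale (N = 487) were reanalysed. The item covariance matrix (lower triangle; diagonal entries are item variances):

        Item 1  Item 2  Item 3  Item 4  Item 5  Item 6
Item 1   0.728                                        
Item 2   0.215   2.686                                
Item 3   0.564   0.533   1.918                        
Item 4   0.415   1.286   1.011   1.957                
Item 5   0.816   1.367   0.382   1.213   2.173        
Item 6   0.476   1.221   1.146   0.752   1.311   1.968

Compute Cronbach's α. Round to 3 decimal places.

Σσ²ᵢ = 0.728 + 2.686 + 1.918 + 1.957 + 2.173 + 1.968 = 11.430
Sum of off-diagonal covariances = 12.708
σ²_T = 11.430 + 2 × 12.708 = 36.846
α = (k/(k−1))·(1 − Σσ²ᵢ/σ²_T) = (6/5)·(1 − 11.430/36.846) = 0.828

Cronbach's α = 0.828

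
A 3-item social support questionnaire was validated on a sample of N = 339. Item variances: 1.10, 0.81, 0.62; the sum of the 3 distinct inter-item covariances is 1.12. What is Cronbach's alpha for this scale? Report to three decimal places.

Σσᵢ² = 1.10 + 0.81 + 0.62 = 2.53
Sum of distinct covariances = 1.12
total variance = Σσᵢ² + 2·Σcov = 2.53 + 2 × 1.12 = 4.77
α = (3/2)·(1 − 2.53/4.77) = 0.704

α = 0.704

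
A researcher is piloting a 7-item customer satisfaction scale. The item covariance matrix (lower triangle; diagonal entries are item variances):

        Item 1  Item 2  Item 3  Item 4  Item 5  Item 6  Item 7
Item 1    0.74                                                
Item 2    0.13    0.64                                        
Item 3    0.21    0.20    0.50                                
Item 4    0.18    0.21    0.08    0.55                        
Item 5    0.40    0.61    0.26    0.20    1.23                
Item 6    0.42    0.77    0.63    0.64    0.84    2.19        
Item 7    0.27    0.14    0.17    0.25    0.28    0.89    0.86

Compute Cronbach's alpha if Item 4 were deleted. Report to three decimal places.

Cronbach's alpha = 0.803

Remaining items: Item 1, Item 2, Item 3, Item 5, Item 6, Item 7 (k = 6).
Σσᵢ² = 0.74 + 0.64 + 0.50 + 1.23 + 2.19 + 0.86 = 6.16
total variance = 6.16 + 2 × 6.22 = 18.60
α (item deleted) = (6/5)·(1 − 6.16/18.60) = 0.803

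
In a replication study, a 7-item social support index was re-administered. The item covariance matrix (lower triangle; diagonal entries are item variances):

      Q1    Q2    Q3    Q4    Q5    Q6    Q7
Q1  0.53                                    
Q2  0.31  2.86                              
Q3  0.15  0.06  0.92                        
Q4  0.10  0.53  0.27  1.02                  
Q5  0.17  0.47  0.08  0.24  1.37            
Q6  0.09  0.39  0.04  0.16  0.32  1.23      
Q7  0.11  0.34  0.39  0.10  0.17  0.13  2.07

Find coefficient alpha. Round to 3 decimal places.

Σσ²ᵢ = 0.53 + 2.86 + 0.92 + 1.02 + 1.37 + 1.23 + 2.07 = 10.00
Sum of off-diagonal covariances = 4.62
Var(T) = 10.00 + 2 × 4.62 = 19.24
α = (k/(k−1))·(1 − Σσ²ᵢ/Var(T)) = (7/6)·(1 − 10.00/19.24) = 0.560

α = 0.560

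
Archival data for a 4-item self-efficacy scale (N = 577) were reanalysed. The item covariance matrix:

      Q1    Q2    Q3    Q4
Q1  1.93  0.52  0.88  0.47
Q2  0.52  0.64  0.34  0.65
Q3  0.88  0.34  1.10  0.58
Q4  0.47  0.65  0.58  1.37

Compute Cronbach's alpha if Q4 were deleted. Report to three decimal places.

Remaining items: Q1, Q2, Q3 (k = 3).
Σσ²ᵢ = 1.93 + 0.64 + 1.10 = 3.67
σ²_total = 3.67 + 2 × 1.74 = 7.15
α (item deleted) = (3/2)·(1 − 3.67/7.15) = 0.730

Cronbach's alpha = 0.730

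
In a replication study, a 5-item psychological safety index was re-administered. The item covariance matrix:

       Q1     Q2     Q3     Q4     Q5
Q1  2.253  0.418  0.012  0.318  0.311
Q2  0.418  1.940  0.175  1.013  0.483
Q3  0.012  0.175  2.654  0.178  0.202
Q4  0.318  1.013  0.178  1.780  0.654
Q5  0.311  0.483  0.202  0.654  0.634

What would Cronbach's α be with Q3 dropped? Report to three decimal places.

Remaining items: Q1, Q2, Q4, Q5 (k = 4).
Σσᵢ² = 2.253 + 1.940 + 1.780 + 0.634 = 6.607
Var(T) = 6.607 + 2 × 3.197 = 13.001
α (item deleted) = (4/3)·(1 − 6.607/13.001) = 0.656

Cronbach's α = 0.656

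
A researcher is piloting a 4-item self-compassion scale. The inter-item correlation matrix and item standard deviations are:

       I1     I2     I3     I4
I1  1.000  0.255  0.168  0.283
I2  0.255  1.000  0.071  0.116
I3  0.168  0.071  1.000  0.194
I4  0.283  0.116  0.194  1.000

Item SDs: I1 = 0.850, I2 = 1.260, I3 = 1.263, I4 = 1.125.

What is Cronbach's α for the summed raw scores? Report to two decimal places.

Σσ²ᵢ = 0.850² + 1.260² + 1.263² + 1.125² = 5.1709
Covariances σ_ij = r_ij · s_i · s_j:
  σ(I1,I2) = 0.255 × 0.850 × 1.260 = 0.2731
  σ(I1,I3) = 0.168 × 0.850 × 1.263 = 0.1804
  σ(I1,I4) = 0.283 × 0.850 × 1.125 = 0.2706
  σ(I2,I3) = 0.071 × 1.260 × 1.263 = 0.1130
  σ(I2,I4) = 0.116 × 1.260 × 1.125 = 0.1644
  σ(I3,I4) = 0.194 × 1.263 × 1.125 = 0.2756
σ²_T = Σσ²ᵢ + 2·Σσ_ij = 5.1709 + 2 × 1.2771 = 7.7251
α = (4/3)·(1 − 5.1709/7.7251) = 0.44

Cronbach's α = 0.44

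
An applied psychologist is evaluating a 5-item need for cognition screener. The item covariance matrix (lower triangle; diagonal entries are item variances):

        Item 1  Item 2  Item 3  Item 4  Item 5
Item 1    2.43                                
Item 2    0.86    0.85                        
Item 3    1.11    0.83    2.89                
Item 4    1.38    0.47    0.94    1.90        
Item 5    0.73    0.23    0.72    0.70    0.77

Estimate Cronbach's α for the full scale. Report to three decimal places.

ΣVar(i) = 2.43 + 0.85 + 2.89 + 1.90 + 0.77 = 8.84
Sum of the distinct covariances = 7.97
σ²_total = 8.84 + 2 × 7.97 = 24.78
α = (k/(k−1))·(1 − ΣVar(i)/σ²_total) = (5/4)·(1 − 8.84/24.78) = 0.804

α = 0.804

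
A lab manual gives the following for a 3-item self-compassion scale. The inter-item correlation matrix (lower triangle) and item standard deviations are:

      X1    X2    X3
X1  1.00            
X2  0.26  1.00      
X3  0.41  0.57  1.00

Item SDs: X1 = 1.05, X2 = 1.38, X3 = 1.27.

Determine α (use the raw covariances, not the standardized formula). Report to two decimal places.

Σσ²ᵢ = 1.05² + 1.38² + 1.27² = 4.6198
Covariances σ_ij = r_ij · s_i · s_j:
  σ(X1,X2) = 0.26 × 1.05 × 1.38 = 0.3767
  σ(X1,X3) = 0.41 × 1.05 × 1.27 = 0.5467
  σ(X2,X3) = 0.57 × 1.38 × 1.27 = 0.9990
σ²_T = Σσ²ᵢ + 2·Σσ_ij = 4.6198 + 2 × 1.9224 = 8.4646
α = (3/2)·(1 − 4.6198/8.4646) = 0.68

α = 0.68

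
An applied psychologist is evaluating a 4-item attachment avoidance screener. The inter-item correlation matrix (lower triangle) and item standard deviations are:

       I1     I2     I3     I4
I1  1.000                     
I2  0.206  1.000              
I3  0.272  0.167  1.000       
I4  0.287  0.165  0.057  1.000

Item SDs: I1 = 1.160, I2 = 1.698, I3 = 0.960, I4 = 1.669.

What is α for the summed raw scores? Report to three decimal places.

α = 0.461

Σσ²ᵢ = 1.160² + 1.698² + 0.960² + 1.669² = 7.9360
Covariances σ_ij = r_ij · s_i · s_j:
  σ(I1,I2) = 0.206 × 1.160 × 1.698 = 0.4058
  σ(I1,I3) = 0.272 × 1.160 × 0.960 = 0.3029
  σ(I1,I4) = 0.287 × 1.160 × 1.669 = 0.5556
  σ(I2,I3) = 0.167 × 1.698 × 0.960 = 0.2722
  σ(I2,I4) = 0.165 × 1.698 × 1.669 = 0.4676
  σ(I3,I4) = 0.057 × 0.960 × 1.669 = 0.0913
σ²_T = Σσ²ᵢ + 2·Σσ_ij = 7.9360 + 2 × 2.0954 = 12.1268
α = (4/3)·(1 − 7.9360/12.1268) = 0.461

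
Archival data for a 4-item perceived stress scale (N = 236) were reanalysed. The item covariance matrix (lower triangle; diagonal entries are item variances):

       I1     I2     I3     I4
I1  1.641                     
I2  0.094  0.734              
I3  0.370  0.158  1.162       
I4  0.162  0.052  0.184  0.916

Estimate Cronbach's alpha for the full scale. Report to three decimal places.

Cronbach's alpha = 0.419

Σσᵢ² = 1.641 + 0.734 + 1.162 + 0.916 = 4.453
Sum of the distinct covariances = 1.020
total variance = 4.453 + 2 × 1.020 = 6.493
α = (k/(k−1))·(1 − Σσᵢ²/total variance) = (4/3)·(1 − 4.453/6.493) = 0.419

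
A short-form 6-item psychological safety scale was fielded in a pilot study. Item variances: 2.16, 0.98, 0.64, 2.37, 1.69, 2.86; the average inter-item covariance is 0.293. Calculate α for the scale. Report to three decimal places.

α = 0.541

ΣVar(i) = 2.16 + 0.98 + 0.64 + 2.37 + 1.69 + 2.86 = 10.70
Sum of the 15 distinct covariances = 15 × 0.293 = 4.395
total variance = ΣVar(i) + 2·Σcov = 10.70 + 2 × 4.395 = 19.490
α = (6/5)·(1 − 10.70/19.490) = 0.541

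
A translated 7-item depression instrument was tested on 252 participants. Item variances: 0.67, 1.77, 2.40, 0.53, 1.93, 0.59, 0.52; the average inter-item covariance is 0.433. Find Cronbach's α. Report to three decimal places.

Σσᵢ² = 0.67 + 1.77 + 2.40 + 0.53 + 1.93 + 0.59 + 0.52 = 8.41
Sum of the 21 distinct covariances = 21 × 0.433 = 9.093
total variance = Σσᵢ² + 2·Σcov = 8.41 + 2 × 9.093 = 26.596
α = (7/6)·(1 − 8.41/26.596) = 0.798

α = 0.798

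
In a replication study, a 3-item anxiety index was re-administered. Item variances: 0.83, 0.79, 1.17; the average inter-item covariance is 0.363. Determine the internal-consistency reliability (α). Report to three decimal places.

ΣVar(i) = 0.83 + 0.79 + 1.17 = 2.79
Sum of the 3 distinct covariances = 3 × 0.363 = 1.089
total variance = ΣVar(i) + 2·Σcov = 2.79 + 2 × 1.089 = 4.968
α = (3/2)·(1 − 2.79/4.968) = 0.658

α = 0.658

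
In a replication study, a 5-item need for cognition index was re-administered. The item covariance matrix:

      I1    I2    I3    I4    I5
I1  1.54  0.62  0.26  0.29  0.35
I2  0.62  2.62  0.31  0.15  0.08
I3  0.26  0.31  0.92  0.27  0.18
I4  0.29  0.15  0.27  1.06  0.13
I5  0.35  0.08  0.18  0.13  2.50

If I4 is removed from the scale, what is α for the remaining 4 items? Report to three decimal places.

α = 0.429

Remaining items: I1, I2, I3, I5 (k = 4).
Σσ²ᵢ = 1.54 + 2.62 + 0.92 + 2.50 = 7.58
Var(T) = 7.58 + 2 × 1.80 = 11.18
α (item deleted) = (4/3)·(1 − 7.58/11.18) = 0.429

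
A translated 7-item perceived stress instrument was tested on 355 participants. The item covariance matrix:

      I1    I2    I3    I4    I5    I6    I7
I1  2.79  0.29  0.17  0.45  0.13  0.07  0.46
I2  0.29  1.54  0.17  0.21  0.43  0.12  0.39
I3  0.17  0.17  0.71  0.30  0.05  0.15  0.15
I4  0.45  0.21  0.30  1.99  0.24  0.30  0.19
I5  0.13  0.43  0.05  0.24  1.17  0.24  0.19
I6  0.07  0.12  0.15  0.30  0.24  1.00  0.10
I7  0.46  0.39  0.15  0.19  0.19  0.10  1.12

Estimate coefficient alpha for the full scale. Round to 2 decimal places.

α = 0.56

Σσ²ᵢ = 2.79 + 1.54 + 0.71 + 1.99 + 1.17 + 1.00 + 1.12 = 10.32
Σ_{i<j} σ_ij = 4.80
σ²_total = 10.32 + 2 × 4.80 = 19.92
α = (k/(k−1))·(1 − Σσ²ᵢ/σ²_total) = (7/6)·(1 − 10.32/19.92) = 0.56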